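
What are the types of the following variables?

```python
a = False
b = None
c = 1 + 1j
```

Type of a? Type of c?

a is bool; c is complex

bool, complex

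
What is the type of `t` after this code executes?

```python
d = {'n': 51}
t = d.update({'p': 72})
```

dict.update() returns None

NoneType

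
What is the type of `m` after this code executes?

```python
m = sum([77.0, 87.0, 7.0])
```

sum() of floats returns float

float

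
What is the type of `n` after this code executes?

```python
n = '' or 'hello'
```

'or' returns first truthy value ('hello', which is str)

str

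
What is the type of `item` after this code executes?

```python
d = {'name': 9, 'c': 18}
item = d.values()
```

.values() returns a dict_values view object

dict_values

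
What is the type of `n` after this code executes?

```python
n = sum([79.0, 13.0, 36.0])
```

sum() of floats returns float

float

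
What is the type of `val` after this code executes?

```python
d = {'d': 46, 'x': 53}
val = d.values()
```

.values() returns a dict_values view object

dict_values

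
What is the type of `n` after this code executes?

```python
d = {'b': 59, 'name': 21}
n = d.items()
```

dict.items() returns a dict_items view

dict_items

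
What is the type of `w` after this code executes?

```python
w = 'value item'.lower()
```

str.lower() returns str

str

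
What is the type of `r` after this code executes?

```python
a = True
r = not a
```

'not' always returns bool

bool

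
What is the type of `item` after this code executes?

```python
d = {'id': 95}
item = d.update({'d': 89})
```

dict.update() returns None

NoneType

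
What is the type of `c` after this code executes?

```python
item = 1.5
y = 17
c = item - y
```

float - int returns float (1.5 - 17 = -15.5)

float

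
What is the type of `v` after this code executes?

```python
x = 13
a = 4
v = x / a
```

int / int always returns float in Python 3 (13 / 4 = 3.25)

float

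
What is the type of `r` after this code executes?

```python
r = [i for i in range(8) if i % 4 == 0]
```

A list comprehension [...] produces a list

list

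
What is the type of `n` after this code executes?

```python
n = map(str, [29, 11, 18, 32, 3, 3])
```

map() returns a map iterator object

map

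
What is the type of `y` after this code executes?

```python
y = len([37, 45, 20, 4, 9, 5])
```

len() always returns int

int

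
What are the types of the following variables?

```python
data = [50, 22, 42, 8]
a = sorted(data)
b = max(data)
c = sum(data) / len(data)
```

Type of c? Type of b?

int / int returns float; max of ints returns int

float, int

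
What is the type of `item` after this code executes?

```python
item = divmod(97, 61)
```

divmod() returns a tuple (quotient, remainder)

tuple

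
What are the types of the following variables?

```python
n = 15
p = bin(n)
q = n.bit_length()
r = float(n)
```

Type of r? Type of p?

float() returns float; bin() returns str

float, str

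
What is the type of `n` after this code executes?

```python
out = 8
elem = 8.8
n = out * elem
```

int * float returns float (8 * 8.8 = 70.4)

float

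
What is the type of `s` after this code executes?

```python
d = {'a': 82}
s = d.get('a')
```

dict.get() returns the value (int) when key is found

int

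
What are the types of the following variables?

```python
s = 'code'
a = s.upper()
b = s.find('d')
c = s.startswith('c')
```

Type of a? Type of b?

str.upper() returns str; str.find() returns int

str, int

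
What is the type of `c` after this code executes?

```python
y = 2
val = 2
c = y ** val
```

int ** positive int returns int (2 ** 2 = 4)

int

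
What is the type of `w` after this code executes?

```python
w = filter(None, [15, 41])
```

filter() returns a filter iterator object

filter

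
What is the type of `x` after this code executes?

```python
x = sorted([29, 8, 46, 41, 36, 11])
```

sorted() always returns list

list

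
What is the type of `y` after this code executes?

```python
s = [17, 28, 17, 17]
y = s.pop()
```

list.pop() returns the popped element (int here)

int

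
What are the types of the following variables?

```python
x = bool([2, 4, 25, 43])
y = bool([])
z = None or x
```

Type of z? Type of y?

None or <bool> returns the bool; bool() returns bool

bool, bool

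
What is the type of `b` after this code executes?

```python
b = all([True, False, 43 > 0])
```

all() returns bool

bool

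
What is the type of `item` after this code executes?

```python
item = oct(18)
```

oct() returns str representation

str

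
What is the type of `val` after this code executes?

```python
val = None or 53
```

'or' with None returns the other value (53, int)

int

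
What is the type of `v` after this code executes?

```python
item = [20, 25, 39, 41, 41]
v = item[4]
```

Indexing a list of ints returns int (item[4] = 41)

int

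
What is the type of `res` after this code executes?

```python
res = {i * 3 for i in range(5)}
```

A set comprehension {expr for x in iterable} produces a set

set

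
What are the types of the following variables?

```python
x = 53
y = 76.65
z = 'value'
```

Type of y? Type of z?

y is float; z is str

float, str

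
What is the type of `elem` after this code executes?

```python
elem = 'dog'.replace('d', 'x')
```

str.replace() returns str

str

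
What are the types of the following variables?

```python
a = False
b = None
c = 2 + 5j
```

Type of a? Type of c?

a is bool; c is complex

bool, complex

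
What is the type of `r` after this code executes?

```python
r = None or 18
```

'or' with None returns the other value (18, int)

int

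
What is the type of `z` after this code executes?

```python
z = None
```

None has type NoneType

NoneType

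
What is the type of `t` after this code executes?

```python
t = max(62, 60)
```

max() of ints returns int

int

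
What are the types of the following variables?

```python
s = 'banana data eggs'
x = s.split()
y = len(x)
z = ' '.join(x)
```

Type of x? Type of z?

str.split() returns list; str.join() returns str

list, str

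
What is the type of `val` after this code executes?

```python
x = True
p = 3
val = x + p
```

bool + int returns int (True is 1, so 1 + 3 = 4)

int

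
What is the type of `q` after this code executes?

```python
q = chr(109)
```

chr() returns str (single character)

str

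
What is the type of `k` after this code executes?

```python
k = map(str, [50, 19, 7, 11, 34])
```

map() returns a map iterator object

map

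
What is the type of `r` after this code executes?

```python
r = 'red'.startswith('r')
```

str.startswith() returns bool

bool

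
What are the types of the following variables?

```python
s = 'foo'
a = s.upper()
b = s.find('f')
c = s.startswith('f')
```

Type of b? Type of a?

str.find() returns int; str.upper() returns str

int, str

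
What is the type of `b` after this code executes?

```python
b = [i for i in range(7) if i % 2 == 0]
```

A list comprehension [...] produces a list

list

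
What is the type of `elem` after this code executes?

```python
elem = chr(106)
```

chr() returns str (single character)

str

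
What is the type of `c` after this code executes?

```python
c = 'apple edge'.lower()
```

str.lower() returns str

str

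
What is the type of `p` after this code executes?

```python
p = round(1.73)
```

round() with no ndigits arg returns int

int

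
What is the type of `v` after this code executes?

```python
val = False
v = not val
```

'not' always returns bool

bool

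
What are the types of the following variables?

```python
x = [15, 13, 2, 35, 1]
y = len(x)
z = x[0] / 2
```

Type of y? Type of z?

len() returns int; int / int returns float

int, float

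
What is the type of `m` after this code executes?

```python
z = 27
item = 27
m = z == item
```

Equality comparison returns bool

bool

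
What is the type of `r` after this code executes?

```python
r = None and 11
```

'and' returns first falsy value (None)

NoneType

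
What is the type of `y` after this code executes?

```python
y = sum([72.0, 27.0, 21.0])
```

sum() of floats returns float

float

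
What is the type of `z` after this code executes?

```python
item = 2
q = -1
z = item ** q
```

int ** negative int returns float

float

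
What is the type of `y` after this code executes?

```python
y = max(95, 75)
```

max() of ints returns int

int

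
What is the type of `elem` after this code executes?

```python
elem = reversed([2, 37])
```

reversed() on a list returns a list_reverseiterator

list_reverseiterator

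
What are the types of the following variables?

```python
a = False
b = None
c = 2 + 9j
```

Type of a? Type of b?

a is bool; b is NoneType

bool, NoneType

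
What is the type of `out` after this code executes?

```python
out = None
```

None has type NoneType

NoneType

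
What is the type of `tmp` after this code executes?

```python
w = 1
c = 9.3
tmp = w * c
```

int * float returns float (1 * 9.3 = 9.3)

float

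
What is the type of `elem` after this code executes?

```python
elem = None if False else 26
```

Ternary: condition is False, else branch (26) taken → int

int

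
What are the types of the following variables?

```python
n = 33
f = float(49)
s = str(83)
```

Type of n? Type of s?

n is int; s is str

int, str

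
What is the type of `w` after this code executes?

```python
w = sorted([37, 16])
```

sorted() always returns list

list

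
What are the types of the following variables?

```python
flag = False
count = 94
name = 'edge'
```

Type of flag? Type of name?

flag is bool; name is str

bool, str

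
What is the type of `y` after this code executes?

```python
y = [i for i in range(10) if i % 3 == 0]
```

A list comprehension [...] produces a list

list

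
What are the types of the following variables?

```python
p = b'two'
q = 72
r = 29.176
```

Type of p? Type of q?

p is bytes; q is int

bytes, int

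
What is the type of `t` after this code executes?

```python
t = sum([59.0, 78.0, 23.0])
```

sum() of floats returns float

float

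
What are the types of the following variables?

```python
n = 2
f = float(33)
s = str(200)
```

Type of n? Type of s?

n is int; s is str

int, str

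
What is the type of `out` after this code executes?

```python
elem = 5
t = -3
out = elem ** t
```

int ** negative int returns float

float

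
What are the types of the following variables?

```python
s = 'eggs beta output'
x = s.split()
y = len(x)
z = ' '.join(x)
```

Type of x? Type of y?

str.split() returns list; len() returns int

list, int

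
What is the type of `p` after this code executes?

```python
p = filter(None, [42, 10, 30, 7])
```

filter() returns a filter iterator object

filter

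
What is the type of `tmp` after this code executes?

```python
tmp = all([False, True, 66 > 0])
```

all() returns bool

bool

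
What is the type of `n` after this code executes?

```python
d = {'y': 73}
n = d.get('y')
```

dict.get() returns the value (int) when key is found

int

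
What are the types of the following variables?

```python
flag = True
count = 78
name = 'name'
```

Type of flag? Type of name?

flag is bool; name is str

bool, str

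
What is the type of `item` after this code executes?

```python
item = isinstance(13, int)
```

isinstance() returns bool

bool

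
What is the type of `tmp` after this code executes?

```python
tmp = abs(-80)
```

abs() of int returns int

int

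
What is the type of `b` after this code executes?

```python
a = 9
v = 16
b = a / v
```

int / int always returns float in Python 3 (9 / 16 = 0.5625)

float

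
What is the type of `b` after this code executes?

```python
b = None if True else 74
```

Ternary: condition is True, if branch (None) taken → NoneType

NoneType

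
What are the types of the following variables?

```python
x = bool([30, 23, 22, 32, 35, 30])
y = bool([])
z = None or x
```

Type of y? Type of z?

bool() returns bool; None or <bool> returns the bool

bool, bool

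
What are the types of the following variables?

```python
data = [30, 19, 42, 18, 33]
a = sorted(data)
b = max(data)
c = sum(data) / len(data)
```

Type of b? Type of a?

max of ints returns int; sorted() returns list

int, list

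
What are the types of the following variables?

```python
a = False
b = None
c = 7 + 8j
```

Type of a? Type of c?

a is bool; c is complex

bool, complex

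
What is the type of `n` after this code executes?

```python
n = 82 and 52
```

'and' returns the last value when all truthy (52, which is int)

int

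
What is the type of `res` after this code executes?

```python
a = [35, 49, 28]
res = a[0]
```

Indexing a list of ints returns int (a[0] = 35)

int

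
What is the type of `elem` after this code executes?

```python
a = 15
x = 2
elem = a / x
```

int / int always returns float in Python 3 (15 / 2 = 7.5)

float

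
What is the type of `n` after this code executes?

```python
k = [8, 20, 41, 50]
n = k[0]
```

Indexing a list of ints returns int (k[0] = 8)

int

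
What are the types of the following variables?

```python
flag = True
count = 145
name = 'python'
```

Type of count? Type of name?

count is int; name is str

int, str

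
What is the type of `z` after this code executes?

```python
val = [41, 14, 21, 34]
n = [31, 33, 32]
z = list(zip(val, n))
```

list(zip(...)) returns a list of tuples

list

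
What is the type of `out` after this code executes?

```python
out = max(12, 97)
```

max() of ints returns int

int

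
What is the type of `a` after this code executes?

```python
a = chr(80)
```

chr() returns str (single character)

str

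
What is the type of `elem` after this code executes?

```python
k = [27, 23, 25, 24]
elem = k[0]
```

Indexing a list of ints returns int (k[0] = 27)

int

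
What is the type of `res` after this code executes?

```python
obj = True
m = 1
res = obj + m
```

bool + int returns int (True is 1, so 1 + 1 = 2)

int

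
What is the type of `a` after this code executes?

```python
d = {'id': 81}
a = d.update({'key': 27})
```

dict.update() returns None

NoneType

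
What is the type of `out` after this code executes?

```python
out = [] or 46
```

'or' returns first truthy value (46, which is int)

int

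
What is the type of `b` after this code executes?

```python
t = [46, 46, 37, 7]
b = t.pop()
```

list.pop() returns the popped element (int here)

int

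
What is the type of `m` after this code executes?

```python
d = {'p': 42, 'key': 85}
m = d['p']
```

Accessing dict[str, int] with key 'p' returns int value 42

int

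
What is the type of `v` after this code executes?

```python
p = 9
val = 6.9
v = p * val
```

int * float returns float (9 * 6.9 = 62.1)

float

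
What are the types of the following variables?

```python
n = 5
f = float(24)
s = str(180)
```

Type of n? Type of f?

n is int; f is float

int, float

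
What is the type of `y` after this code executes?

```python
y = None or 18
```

'or' with None returns the other value (18, int)

int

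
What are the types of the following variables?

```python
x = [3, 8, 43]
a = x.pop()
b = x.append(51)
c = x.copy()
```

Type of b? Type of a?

list.append() returns None; list.pop() returns the element (int)

NoneType, int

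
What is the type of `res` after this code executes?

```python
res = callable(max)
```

callable() returns bool

bool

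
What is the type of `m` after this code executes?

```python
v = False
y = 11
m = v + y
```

bool + int returns int (False is 0, so 0 + 11 = 11)

int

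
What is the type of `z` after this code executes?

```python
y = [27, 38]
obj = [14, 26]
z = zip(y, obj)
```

zip() returns a zip iterator object

zip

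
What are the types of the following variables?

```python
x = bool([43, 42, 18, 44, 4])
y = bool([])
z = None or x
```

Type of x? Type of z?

bool() returns bool; None or <bool> returns the bool

bool, bool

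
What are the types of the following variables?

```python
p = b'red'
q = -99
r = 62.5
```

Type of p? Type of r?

p is bytes; r is float

bytes, float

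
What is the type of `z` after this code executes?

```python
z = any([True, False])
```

any() returns bool

bool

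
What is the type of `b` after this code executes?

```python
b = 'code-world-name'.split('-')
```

str.split() returns list

list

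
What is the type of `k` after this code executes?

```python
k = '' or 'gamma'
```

'or' returns first truthy value ('gamma', which is str)

str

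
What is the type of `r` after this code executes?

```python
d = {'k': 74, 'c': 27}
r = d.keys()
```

.keys() returns a dict_keys view object

dict_keys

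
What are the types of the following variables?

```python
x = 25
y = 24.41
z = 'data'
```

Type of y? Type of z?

y is float; z is str

float, str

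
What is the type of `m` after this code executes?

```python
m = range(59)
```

range() returns a range object

range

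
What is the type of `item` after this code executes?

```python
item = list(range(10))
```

list(range(...)) returns list

list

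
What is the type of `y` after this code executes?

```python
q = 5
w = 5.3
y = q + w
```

int + float returns float (5 + 5.3 = 10.3)

float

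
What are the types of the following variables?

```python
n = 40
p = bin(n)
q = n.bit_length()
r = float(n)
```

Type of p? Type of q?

bin() returns str; int.bit_length() returns int

str, int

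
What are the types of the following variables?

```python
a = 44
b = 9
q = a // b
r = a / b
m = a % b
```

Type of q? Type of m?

int // int returns int; int % int returns int

int, int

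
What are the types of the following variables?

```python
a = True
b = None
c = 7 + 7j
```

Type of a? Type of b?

a is bool; b is NoneType

bool, NoneType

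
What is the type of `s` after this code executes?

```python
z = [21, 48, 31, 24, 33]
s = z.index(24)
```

list.index() returns int

int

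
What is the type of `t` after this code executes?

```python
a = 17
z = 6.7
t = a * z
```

int * float returns float (17 * 6.7 = 113.9)

float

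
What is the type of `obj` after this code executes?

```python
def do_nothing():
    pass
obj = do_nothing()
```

A function with no return statement returns None

NoneType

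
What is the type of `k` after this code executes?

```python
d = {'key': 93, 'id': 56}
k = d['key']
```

Accessing dict[str, int] with key 'key' returns int value 93

int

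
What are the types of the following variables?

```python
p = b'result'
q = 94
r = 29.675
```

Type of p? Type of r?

p is bytes; r is float

bytes, float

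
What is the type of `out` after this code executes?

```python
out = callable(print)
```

callable() returns bool

bool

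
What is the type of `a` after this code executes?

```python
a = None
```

None has type NoneType

NoneType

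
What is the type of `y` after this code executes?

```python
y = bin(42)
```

bin() returns str representation

str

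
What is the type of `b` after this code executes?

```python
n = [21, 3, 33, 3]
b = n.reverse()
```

list.reverse() returns None

NoneType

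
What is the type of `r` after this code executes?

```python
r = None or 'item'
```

'or' with None returns the other value ('item', str)

str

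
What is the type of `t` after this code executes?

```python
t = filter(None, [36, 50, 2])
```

filter() returns a filter iterator object

filter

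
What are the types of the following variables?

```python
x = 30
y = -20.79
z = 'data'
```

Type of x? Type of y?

x is int; y is float

int, float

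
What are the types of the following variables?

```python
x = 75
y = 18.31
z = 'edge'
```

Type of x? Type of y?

x is int; y is float

int, float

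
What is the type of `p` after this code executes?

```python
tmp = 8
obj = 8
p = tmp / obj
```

int / int always returns float in Python 3 (8 / 8 = 1)

float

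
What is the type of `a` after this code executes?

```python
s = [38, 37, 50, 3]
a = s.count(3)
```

list.count() returns int

int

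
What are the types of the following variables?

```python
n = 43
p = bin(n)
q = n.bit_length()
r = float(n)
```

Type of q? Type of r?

int.bit_length() returns int; float() returns float

int, float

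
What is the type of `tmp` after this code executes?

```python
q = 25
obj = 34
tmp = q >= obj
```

Comparison operators return bool

bool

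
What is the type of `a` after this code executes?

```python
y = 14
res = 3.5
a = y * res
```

int * float returns float (14 * 3.5 = 49.0)

float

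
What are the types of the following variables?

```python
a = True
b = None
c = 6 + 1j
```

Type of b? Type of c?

b is NoneType; c is complex

NoneType, complex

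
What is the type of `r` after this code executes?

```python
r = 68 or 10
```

'or' returns the first truthy value (68, which is int)

int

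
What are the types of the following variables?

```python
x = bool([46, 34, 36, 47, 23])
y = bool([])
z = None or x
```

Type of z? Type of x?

None or <bool> returns the bool; bool() returns bool

bool, bool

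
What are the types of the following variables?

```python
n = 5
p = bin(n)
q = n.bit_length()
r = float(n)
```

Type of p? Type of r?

bin() returns str; float() returns float

str, float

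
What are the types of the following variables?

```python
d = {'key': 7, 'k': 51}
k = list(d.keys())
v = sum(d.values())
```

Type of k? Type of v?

list(...) returns list; sum of int values returns int

list, int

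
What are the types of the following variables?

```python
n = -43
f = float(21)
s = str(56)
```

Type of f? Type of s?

f is float; s is str

float, str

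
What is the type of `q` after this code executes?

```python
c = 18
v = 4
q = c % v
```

int % int returns int (18 % 4 = 2)

int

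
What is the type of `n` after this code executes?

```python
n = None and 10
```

'and' returns first falsy value (None)

NoneType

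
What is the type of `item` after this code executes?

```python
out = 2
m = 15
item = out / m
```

int / int always returns float in Python 3 (2 / 15 = 0.133333)

float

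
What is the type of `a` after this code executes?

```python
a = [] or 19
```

'or' returns first truthy value (19, which is int)

int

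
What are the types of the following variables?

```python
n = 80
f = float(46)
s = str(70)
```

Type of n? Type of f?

n is int; f is float

int, float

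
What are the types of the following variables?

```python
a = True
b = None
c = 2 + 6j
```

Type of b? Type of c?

b is NoneType; c is complex

NoneType, complex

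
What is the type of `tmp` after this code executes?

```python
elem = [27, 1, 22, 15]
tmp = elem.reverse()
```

list.reverse() returns None

NoneType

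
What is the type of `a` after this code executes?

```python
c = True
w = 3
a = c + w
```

bool + int returns int (True is 1, so 1 + 3 = 4)

int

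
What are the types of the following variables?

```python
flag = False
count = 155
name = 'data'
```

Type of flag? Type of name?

flag is bool; name is str

bool, str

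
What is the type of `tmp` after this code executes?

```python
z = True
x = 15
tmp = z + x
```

bool + int returns int (True is 1, so 1 + 15 = 16)

int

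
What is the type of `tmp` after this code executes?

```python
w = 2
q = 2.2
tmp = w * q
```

int * float returns float (2 * 2.2 = 4.4)

float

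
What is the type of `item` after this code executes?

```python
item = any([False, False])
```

any() returns bool

bool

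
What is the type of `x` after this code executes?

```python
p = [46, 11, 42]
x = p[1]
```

Indexing a list of ints returns int (p[1] = 11)

int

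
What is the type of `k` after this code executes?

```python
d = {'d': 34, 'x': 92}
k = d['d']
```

Accessing dict[str, int] with key 'd' returns int value 34

int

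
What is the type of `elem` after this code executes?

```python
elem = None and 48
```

'and' returns first falsy value (None)

NoneType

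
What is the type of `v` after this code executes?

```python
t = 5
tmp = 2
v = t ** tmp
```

int ** positive int returns int (5 ** 2 = 25)

int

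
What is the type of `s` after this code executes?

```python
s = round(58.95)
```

round() with no ndigits arg returns int

int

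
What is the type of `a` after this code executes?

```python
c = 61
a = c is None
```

'is' comparison returns bool

bool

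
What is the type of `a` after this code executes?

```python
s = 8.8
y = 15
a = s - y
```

float - int returns float (8.8 - 15 = -6.2)

float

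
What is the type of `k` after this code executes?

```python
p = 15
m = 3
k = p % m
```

int % int returns int (15 % 3 = 0)

int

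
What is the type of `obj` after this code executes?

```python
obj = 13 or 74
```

'or' returns the first truthy value (13, which is int)

int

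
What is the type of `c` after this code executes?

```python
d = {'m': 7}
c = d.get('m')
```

dict.get() returns the value (int) when key is found

int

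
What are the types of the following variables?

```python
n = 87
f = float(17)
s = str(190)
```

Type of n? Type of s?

n is int; s is str

int, str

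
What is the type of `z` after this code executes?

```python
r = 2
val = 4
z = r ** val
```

int ** positive int returns int (2 ** 4 = 16)

int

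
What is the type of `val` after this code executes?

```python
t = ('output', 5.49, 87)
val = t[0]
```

Index 0 of tuple is 'output' which is str

str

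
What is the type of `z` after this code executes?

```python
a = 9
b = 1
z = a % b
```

int % int returns int (9 % 1 = 0)

int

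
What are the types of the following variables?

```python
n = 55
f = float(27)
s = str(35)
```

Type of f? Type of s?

f is float; s is str

float, str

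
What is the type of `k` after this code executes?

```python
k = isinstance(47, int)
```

isinstance() returns bool

bool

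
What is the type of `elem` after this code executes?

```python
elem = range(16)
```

range() returns a range object

range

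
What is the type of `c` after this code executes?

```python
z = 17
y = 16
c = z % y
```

int % int returns int (17 % 16 = 1)

int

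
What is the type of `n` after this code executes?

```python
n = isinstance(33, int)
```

isinstance() returns bool

bool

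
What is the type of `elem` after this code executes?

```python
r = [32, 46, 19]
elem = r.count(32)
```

list.count() returns int

int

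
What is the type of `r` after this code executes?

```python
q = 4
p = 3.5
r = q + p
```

int + float returns float (4 + 3.5 = 7.5)

float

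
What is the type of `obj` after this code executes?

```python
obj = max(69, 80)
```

max() of ints returns int

int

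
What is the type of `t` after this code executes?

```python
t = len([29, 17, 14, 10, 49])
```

len() always returns int

int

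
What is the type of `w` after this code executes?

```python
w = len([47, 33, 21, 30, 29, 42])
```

len() always returns int

int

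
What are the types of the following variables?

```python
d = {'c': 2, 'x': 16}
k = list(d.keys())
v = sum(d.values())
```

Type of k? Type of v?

list(...) returns list; sum of int values returns int

list, int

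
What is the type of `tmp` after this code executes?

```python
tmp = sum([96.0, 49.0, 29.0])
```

sum() of floats returns float

float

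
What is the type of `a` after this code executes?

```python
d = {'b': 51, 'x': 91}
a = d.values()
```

.values() returns a dict_values view object

dict_values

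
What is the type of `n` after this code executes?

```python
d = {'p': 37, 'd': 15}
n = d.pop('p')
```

dict.pop() returns the value (int)

int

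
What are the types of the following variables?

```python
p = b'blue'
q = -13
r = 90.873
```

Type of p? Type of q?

p is bytes; q is int

bytes, int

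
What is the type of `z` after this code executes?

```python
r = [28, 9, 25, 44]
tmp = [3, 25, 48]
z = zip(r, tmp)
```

zip() returns a zip iterator object

zip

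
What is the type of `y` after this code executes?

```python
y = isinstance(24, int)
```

isinstance() returns bool

bool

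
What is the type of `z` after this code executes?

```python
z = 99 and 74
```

'and' returns the last value when all truthy (74, which is int)

int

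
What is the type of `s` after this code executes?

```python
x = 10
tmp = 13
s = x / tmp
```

int / int always returns float in Python 3 (10 / 13 = 0.769231)

float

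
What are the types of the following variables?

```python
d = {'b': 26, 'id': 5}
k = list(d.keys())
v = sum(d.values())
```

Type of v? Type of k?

sum of int values returns int; list(...) returns list

int, list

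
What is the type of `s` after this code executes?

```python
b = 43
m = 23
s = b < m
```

Comparison operators return bool

bool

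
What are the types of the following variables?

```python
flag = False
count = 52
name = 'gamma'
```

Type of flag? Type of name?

flag is bool; name is str

bool, str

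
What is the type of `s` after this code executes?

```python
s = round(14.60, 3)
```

round() with ndigits arg returns float

float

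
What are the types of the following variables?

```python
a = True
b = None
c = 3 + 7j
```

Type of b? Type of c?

b is NoneType; c is complex

NoneType, complex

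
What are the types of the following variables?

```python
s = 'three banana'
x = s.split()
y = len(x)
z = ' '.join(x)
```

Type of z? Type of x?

str.join() returns str; str.split() returns list

str, list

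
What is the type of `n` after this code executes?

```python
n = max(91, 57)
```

max() of ints returns int

int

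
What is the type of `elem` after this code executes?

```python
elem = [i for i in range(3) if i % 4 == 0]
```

A list comprehension [...] produces a list

list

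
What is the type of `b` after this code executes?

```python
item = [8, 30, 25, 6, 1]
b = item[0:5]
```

Slicing a list always returns a list

list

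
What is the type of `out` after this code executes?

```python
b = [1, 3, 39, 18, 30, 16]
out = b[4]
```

Indexing a list of ints returns int (b[4] = 30)

int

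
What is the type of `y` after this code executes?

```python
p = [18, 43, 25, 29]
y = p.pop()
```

list.pop() returns the popped element (int here)

int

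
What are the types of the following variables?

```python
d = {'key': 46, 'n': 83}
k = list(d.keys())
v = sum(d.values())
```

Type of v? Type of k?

sum of int values returns int; list(...) returns list

int, list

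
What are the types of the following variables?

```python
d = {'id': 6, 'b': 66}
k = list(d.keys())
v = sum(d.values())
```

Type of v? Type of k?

sum of int values returns int; list(...) returns list

int, list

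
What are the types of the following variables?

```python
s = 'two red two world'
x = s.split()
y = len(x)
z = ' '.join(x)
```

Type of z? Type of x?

str.join() returns str; str.split() returns list

str, list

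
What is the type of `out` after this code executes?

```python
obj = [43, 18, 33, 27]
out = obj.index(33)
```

list.index() returns int

int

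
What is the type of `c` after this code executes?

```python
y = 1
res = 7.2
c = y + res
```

int + float returns float (1 + 7.2 = 8.2)

float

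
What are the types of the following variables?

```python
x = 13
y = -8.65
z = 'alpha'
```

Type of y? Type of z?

y is float; z is str

float, str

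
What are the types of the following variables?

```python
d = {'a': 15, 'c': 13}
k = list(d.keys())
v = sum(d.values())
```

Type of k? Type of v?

list(...) returns list; sum of int values returns int

list, int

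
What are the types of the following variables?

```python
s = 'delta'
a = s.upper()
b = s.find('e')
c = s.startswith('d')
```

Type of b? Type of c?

str.find() returns int; str.startswith() returns bool

int, bool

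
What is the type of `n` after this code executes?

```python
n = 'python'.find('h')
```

str.find() returns int (index, or -1)

int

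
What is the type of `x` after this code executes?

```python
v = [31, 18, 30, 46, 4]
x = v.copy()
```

list.copy() returns list

list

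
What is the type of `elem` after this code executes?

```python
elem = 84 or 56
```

'or' returns the first truthy value (84, which is int)

int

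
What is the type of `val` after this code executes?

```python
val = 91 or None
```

'or' returns first truthy value (91, int)

int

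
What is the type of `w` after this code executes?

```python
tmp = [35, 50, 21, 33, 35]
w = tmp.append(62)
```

list.append() returns None (mutates in place)

NoneType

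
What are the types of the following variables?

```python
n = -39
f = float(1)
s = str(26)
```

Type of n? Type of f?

n is int; f is float

int, float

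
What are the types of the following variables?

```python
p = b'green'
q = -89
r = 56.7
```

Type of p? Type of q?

p is bytes; q is int

bytes, int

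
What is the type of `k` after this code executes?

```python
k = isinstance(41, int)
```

isinstance() returns bool

bool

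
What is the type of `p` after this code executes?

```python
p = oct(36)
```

oct() returns str representation

str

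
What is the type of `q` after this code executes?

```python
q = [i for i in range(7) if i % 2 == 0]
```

A list comprehension [...] produces a list

list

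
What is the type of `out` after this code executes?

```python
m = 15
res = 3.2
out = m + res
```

int + float returns float (15 + 3.2 = 18.2)

float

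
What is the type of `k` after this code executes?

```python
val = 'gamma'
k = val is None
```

'is' comparison returns bool

bool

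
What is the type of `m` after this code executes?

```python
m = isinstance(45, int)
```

isinstance() returns bool

bool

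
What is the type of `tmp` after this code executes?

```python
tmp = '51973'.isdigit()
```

str.isdigit() returns bool

bool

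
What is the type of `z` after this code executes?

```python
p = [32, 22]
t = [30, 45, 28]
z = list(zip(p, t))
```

list(zip(...)) returns a list of tuples

list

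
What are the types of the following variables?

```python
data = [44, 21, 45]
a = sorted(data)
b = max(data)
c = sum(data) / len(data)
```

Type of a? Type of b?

sorted() returns list; max of ints returns int

list, int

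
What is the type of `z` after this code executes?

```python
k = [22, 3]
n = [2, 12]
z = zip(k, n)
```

zip() returns a zip iterator object

zip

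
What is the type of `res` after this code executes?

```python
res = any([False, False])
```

any() returns bool

bool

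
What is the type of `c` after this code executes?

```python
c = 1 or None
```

'or' returns first truthy value (1, int)

int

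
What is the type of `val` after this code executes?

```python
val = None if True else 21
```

Ternary: condition is True, if branch (None) taken → NoneType

NoneType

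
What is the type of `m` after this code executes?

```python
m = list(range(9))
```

list(range(...)) returns list

list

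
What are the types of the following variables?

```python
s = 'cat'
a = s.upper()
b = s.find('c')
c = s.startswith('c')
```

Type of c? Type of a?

str.startswith() returns bool; str.upper() returns str

bool, str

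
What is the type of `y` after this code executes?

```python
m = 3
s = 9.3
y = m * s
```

int * float returns float (3 * 9.3 = 27.9)

float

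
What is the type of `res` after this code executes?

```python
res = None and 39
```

'and' returns first falsy value (None)

NoneType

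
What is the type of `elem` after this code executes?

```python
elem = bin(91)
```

bin() returns str representation

str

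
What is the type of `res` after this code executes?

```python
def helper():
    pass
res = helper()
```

A function with no return statement returns None

NoneType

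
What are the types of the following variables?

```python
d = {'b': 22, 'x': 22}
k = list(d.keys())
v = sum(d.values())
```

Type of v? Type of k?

sum of int values returns int; list(...) returns list

int, list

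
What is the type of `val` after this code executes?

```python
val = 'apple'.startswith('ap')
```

str.startswith() returns bool

bool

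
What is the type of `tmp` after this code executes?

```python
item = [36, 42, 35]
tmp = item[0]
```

Indexing a list of ints returns int (item[0] = 36)

int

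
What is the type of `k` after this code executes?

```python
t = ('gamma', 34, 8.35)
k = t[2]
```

Index 2 of tuple is 8.35 which is float

float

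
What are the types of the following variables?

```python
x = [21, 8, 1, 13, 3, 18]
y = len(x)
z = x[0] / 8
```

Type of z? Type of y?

int / int returns float; len() returns int

float, int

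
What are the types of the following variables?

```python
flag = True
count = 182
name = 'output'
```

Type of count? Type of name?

count is int; name is str

int, str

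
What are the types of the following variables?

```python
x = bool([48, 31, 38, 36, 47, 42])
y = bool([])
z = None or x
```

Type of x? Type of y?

bool() returns bool; bool() returns bool

bool, bool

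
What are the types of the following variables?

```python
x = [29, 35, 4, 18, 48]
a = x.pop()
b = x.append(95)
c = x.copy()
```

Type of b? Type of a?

list.append() returns None; list.pop() returns the element (int)

NoneType, int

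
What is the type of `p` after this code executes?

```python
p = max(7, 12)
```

max() of ints returns int

int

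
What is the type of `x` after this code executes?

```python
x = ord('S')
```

ord() returns int (Unicode code point)

int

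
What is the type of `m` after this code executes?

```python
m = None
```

None has type NoneType

NoneType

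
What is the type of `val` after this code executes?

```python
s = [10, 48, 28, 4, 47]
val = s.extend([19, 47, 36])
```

list.extend() returns None

NoneType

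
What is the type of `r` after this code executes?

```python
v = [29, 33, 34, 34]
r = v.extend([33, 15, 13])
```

list.extend() returns None

NoneType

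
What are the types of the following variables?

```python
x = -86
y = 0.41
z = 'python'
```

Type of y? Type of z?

y is float; z is str

float, str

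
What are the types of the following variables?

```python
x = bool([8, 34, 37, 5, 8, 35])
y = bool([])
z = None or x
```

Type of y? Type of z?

bool() returns bool; None or <bool> returns the bool

bool, bool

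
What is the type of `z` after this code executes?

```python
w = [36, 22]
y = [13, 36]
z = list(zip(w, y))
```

list(zip(...)) returns a list of tuples

list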